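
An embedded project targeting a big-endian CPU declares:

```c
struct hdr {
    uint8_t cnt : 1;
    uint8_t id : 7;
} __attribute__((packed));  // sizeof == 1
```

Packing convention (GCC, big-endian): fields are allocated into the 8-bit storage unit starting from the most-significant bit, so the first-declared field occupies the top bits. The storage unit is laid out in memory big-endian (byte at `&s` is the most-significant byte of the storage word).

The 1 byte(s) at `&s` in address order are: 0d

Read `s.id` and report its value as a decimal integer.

13

[0]=0x0d (big-endian) → word 0x0d
cnt:1 @ bit 7 → (0x0d>>7)&0x1 = 0x0
id:7 @ bit 0 → (0x0d>>0)&0x7f = 0xd  ←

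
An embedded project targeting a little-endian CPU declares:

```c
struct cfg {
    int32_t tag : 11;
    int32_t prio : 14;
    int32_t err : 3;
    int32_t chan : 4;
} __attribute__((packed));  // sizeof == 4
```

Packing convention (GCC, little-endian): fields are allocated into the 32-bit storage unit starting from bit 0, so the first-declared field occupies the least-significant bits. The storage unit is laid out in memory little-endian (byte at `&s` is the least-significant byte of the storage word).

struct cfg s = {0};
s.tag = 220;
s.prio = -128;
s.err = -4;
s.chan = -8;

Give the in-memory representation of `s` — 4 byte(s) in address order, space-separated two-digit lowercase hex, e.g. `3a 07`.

dc 00 fc 89

tag (11b) val=220 bits=0xdc at bit 0: 0x000000dc
prio (14b) val=-128 bits=0x3f80 at bit 11: 0x01fc00dc
err (3b) val=-4 bits=0x4 at bit 25: 0x09fc00dc
chan (4b) val=-8 bits=0x8 at bit 28: 0x89fc00dc
word = 0x89fc00dc → little-endian bytes:
  [0]=0xdc  [1]=0x00  [2]=0xfc  [3]=0x89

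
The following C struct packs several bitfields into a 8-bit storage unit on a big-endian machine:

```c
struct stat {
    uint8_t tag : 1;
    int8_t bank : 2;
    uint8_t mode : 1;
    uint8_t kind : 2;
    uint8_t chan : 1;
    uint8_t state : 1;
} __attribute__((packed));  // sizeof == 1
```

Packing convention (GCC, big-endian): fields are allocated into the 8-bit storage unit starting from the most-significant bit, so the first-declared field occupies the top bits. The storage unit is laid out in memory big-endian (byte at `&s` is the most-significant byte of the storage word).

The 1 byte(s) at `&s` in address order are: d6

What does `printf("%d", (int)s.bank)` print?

[0]=0xd6 (big-endian) → word 0xd6
tag:1 @ bit 7 → (0xd6>>7)&0x1 = 0x1
bank:2 @ bit 5 → (0xd6>>5)&0x3 = 0x2  ←
mode:1 @ bit 4 → (0xd6>>4)&0x1 = 0x1
kind:2 @ bit 2 → (0xd6>>2)&0x3 = 0x1
chan:1 @ bit 1 → (0xd6>>1)&0x1 = 0x1
state:1 @ bit 0 → (0xd6>>0)&0x1 = 0x0
bank signed 2b, MSB=1: 2 - 4 = -2

-2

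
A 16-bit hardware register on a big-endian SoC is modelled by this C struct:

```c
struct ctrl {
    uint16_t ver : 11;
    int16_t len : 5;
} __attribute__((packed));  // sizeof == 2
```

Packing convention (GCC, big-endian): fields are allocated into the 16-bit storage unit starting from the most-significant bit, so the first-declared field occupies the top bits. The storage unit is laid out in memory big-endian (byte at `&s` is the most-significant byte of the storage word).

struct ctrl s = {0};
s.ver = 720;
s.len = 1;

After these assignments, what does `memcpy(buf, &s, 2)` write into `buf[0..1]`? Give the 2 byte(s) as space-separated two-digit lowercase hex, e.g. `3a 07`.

5a 01

ver:11 = 720 → 0x2d0 << 5 → word 0x5a00
len:5 = 1 → 0x1 << 0 → word 0x5a01
word = 0x5a01 → big-endian bytes:
  [0]=0x5a  [1]=0x01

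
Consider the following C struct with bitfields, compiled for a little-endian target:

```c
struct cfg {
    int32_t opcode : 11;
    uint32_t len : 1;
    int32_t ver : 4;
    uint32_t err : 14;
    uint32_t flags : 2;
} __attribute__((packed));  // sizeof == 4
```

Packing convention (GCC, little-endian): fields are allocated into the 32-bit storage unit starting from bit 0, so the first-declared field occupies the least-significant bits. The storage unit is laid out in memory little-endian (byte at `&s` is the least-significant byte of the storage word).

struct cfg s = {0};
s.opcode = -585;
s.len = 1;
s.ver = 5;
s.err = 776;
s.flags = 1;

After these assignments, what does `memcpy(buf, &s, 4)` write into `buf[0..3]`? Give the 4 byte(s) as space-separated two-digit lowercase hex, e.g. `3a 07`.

opcode (11b) val=-585 bits=0x5b7 at bit 0: 0x000005b7
len (1b) val=1 bits=0x1 at bit 11: 0x00000db7
ver (4b) val=5 bits=0x5 at bit 12: 0x00005db7
err (14b) val=776 bits=0x308 at bit 16: 0x03085db7
flags (2b) val=1 bits=0x1 at bit 30: 0x43085db7
word = 0x43085db7 → little-endian bytes:
  [0]=0xb7  [1]=0x5d  [2]=0x08  [3]=0x43

b7 5d 08 43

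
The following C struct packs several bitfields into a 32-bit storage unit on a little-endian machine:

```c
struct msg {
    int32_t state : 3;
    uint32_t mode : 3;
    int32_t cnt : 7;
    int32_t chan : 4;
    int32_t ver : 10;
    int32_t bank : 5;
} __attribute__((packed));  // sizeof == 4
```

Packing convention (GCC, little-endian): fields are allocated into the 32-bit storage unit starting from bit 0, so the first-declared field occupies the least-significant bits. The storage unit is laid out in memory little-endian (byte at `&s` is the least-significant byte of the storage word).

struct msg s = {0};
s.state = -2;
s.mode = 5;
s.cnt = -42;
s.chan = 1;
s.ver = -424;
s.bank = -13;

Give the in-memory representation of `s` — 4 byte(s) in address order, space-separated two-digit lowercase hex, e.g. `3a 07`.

state:3 = -2 → 0x6 << 0 → word 0x00000006
mode:3 = 5 → 0x5 << 3 → word 0x0000002e
cnt:7 = -42 → 0x56 << 6 → word 0x000015ae
chan:4 = 1 → 0x1 << 13 → word 0x000035ae
ver:10 = -424 → 0x258 << 17 → word 0x04b035ae
bank:5 = -13 → 0x13 << 27 → word 0x9cb035ae
word = 0x9cb035ae → little-endian bytes:
  [0]=0xae  [1]=0x35  [2]=0xb0  [3]=0x9c

ae 35 b0 9c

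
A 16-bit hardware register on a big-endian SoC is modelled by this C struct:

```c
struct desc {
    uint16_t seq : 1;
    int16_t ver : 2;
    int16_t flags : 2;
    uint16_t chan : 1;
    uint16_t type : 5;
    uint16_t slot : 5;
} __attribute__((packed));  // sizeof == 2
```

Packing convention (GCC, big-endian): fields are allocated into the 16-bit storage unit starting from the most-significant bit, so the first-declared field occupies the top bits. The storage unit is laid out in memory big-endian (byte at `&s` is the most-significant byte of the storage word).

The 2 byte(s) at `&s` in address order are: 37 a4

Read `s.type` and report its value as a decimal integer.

29

[0]=0x37 [1]=0xa4 (big-endian) → word 0x37a4
seq [15+:1] = (word>>15) & 0x1 = 0
ver [13+:2] = (word>>13) & 0x3 = 1
flags [11+:2] = (word>>11) & 0x3 = 2
chan [10+:1] = (word>>10) & 0x1 = 1
type [5+:5] = (word>>5) & 0x1f = 29  ←
slot [0+:5] = (word>>0) & 0x1f = 4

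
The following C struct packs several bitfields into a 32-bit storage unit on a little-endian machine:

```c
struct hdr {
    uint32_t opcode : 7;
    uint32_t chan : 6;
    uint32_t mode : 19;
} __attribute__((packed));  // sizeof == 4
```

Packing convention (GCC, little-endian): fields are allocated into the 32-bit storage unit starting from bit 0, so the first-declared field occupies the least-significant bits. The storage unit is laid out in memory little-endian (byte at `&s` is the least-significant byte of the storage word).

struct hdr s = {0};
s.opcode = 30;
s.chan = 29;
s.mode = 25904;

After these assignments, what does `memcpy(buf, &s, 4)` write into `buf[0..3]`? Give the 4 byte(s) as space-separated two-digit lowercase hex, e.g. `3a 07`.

9e 0e a6 0c

opcode:7 = 30 → 0x1e << 0 → word 0x0000001e
chan:6 = 29 → 0x1d << 7 → word 0x00000e9e
mode:19 = 25904 → 0x6530 << 13 → word 0x0ca60e9e
word = 0x0ca60e9e → little-endian bytes:
  [0]=0x9e  [1]=0x0e  [2]=0xa6  [3]=0x0c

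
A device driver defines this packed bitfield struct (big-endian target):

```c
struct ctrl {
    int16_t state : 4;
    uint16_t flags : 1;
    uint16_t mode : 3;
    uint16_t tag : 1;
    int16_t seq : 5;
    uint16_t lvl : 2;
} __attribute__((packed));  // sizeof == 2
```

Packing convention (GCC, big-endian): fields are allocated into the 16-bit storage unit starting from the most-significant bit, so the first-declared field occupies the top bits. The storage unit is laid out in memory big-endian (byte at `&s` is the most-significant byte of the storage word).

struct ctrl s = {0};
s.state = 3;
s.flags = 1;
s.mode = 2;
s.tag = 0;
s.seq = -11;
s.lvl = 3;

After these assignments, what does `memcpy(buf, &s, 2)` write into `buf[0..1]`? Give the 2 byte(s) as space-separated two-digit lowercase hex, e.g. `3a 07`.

state (4b) val=3 bits=0x3 at bit 12: 0x3000
flags (1b) val=1 bits=0x1 at bit 11: 0x3800
mode (3b) val=2 bits=0x2 at bit 8: 0x3a00
tag (1b) val=0 bits=0x0 at bit 7: 0x3a00
seq (5b) val=-11 bits=0x15 at bit 2: 0x3a54
lvl (2b) val=3 bits=0x3 at bit 0: 0x3a57
word = 0x3a57 → big-endian bytes:
  [0]=0x3a  [1]=0x57

3a 57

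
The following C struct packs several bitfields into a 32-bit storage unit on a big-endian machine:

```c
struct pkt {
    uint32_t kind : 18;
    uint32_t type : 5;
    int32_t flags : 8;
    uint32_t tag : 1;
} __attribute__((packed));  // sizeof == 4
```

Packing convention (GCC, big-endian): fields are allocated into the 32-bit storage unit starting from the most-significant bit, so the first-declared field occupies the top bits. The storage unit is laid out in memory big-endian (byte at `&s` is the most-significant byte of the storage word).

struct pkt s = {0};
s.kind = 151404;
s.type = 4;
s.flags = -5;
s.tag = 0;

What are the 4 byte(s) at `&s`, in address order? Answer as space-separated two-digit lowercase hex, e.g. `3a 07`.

93 db 09 f6

kind:18 = 151404 → 0x24f6c << 14 → word 0x93db0000
type:5 = 4 → 0x4 << 9 → word 0x93db0800
flags:8 = -5 → 0xfb << 1 → word 0x93db09f6
tag:1 = 0 → 0x0 << 0 → word 0x93db09f6
word = 0x93db09f6 → big-endian bytes:
  [0]=0x93  [1]=0xdb  [2]=0x09  [3]=0xf6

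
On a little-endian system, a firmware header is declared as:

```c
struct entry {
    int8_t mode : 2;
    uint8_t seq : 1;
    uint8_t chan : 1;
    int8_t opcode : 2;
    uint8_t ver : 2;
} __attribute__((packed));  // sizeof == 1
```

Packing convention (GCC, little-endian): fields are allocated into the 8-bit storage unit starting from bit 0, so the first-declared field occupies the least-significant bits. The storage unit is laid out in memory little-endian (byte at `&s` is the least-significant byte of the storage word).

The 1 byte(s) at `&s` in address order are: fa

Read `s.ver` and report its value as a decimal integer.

3

[0]=0xfa (little-endian) → word 0xfa
mode [0+:2] = (word>>0) & 0x3 = 2
seq [2+:1] = (word>>2) & 0x1 = 0
chan [3+:1] = (word>>3) & 0x1 = 1
opcode [4+:2] = (word>>4) & 0x3 = 3
ver [6+:2] = (word>>6) & 0x3 = 3  ←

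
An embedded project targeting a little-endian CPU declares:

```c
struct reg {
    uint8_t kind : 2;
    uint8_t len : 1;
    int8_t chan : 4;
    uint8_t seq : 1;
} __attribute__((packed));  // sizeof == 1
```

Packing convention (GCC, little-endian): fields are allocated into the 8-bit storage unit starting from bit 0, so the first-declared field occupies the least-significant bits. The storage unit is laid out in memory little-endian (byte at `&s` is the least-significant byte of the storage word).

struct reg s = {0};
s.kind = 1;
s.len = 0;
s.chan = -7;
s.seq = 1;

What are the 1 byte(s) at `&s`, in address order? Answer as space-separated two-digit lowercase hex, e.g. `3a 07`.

c9

[0+:2] kind=1 & 0x3 = 0x1; word=0x01
[2+:1] len=0 & 0x1 = 0x0; word=0x01
[3+:4] chan=-7 & 0xf = 0x9; word=0x49
[7+:1] seq=1 & 0x1 = 0x1; word=0xc9
word = 0xc9 → little-endian bytes:
  [0]=0xc9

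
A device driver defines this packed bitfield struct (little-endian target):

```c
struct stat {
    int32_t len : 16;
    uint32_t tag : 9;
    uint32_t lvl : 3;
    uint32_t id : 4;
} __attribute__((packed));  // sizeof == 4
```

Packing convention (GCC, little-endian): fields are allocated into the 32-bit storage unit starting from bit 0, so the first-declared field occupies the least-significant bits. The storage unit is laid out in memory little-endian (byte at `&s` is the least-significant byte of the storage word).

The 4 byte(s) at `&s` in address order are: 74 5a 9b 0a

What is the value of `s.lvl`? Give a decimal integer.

[0]=0x74 [1]=0x5a [2]=0x9b [3]=0x0a (little-endian) → word 0x0a9b5a74
len [0+:16] = (word>>0) & 0xffff = 23156
tag [16+:9] = (word>>16) & 0x1ff = 155
lvl [25+:3] = (word>>25) & 0x7 = 5  ←
id [28+:4] = (word>>28) & 0xf = 0

5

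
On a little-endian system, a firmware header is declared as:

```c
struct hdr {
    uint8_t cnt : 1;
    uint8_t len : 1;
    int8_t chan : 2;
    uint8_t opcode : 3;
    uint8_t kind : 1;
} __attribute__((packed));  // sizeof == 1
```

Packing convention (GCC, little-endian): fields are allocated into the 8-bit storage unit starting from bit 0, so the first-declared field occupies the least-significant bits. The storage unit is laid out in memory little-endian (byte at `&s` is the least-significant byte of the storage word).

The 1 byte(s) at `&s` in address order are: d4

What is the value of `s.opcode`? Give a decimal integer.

[0]=0xd4 (little-endian) → word 0xd4
cnt:1 @ bit 0 → (0xd4>>0)&0x1 = 0x0
len:1 @ bit 1 → (0xd4>>1)&0x1 = 0x0
chan:2 @ bit 2 → (0xd4>>2)&0x3 = 0x1
opcode:3 @ bit 4 → (0xd4>>4)&0x7 = 0x5  ←
kind:1 @ bit 7 → (0xd4>>7)&0x1 = 0x1

5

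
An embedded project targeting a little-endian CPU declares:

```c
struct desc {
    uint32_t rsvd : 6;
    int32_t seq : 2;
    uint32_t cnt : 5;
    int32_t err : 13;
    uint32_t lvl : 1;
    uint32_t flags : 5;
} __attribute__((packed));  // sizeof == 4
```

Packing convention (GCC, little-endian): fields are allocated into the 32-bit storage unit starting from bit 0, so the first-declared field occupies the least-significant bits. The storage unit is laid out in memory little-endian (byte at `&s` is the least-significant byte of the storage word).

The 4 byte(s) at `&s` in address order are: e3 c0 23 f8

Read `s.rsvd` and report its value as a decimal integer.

[0]=0xe3 [1]=0xc0 [2]=0x23 [3]=0xf8 (little-endian) → word 0xf823c0e3
rsvd [0+:6] = (word>>0) & 0x3f = 35  ←
seq [6+:2] = (word>>6) & 0x3 = 3
cnt [8+:5] = (word>>8) & 0x1f = 0
err [13+:13] = (word>>13) & 0x1fff = 286
lvl [26+:1] = (word>>26) & 0x1 = 0
flags [27+:5] = (word>>27) & 0x1f = 31

35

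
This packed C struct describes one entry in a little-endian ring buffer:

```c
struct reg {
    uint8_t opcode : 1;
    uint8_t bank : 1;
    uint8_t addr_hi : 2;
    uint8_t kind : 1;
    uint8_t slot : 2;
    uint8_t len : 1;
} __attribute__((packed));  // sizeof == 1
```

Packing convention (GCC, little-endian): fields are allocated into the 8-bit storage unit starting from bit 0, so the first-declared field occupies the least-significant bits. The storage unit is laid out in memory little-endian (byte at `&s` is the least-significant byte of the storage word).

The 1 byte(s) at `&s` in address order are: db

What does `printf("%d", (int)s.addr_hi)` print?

2

[0]=0xdb (little-endian) → word 0xdb
opcode:1 @ bit 0 → (0xdb>>0)&0x1 = 0x1
bank:1 @ bit 1 → (0xdb>>1)&0x1 = 0x1
addr_hi:2 @ bit 2 → (0xdb>>2)&0x3 = 0x2  ←
kind:1 @ bit 4 → (0xdb>>4)&0x1 = 0x1
slot:2 @ bit 5 → (0xdb>>5)&0x3 = 0x2
len:1 @ bit 7 → (0xdb>>7)&0x1 = 0x1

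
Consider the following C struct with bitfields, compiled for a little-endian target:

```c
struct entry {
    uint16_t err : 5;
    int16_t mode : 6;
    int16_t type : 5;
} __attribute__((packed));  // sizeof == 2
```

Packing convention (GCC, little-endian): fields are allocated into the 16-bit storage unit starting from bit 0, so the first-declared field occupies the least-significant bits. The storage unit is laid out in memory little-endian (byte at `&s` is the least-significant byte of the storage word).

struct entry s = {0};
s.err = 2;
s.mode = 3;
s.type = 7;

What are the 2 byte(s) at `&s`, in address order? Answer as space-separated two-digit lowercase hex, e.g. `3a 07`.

err:5 = 2 → 0x2 << 0 → word 0x0002
mode:6 = 3 → 0x3 << 5 → word 0x0062
type:5 = 7 → 0x7 << 11 → word 0x3862
word = 0x3862 → little-endian bytes:
  [0]=0x62  [1]=0x38

62 38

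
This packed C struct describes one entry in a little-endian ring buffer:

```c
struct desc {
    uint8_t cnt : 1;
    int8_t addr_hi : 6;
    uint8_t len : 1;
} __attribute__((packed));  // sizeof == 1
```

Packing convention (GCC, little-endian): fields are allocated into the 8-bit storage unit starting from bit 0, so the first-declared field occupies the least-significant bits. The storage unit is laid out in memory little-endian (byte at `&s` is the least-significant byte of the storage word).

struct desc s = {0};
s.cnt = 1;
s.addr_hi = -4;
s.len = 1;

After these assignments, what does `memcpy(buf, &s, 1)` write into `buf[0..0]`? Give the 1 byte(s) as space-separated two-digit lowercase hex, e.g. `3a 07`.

f9

cnt:1 = 1 → 0x1 << 0 → word 0x01
addr_hi:6 = -4 → 0x3c << 1 → word 0x79
len:1 = 1 → 0x1 << 7 → word 0xf9
word = 0xf9 → little-endian bytes:
  [0]=0xf9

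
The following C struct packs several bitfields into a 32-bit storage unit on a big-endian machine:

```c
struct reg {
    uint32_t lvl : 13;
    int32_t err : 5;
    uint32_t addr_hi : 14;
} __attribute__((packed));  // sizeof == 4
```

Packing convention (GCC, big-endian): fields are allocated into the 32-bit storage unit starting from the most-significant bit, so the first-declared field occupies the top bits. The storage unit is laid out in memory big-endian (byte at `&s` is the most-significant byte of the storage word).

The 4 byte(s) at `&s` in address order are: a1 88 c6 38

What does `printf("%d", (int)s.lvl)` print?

5169

[0]=0xa1 [1]=0x88 [2]=0xc6 [3]=0x38 (big-endian) → word 0xa188c638
lvl:13 @ bit 19 → (0xa188c638>>19)&0x1fff = 0x1431  ←
err:5 @ bit 14 → (0xa188c638>>14)&0x1f = 0x3
addr_hi:14 @ bit 0 → (0xa188c638>>0)&0x3fff = 0x638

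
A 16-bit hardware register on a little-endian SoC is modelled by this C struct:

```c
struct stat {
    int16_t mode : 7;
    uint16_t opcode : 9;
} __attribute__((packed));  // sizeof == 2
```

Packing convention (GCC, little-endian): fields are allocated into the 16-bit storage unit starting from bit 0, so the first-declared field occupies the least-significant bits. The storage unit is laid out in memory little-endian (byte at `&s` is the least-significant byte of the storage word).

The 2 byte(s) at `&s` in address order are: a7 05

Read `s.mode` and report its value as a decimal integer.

39

[0]=0xa7 [1]=0x05 (little-endian) → word 0x05a7
mode [0+:7] = (word>>0) & 0x7f = 39  ←
opcode [7+:9] = (word>>7) & 0x1ff = 11
mode signed 7b, MSB=0: value = 39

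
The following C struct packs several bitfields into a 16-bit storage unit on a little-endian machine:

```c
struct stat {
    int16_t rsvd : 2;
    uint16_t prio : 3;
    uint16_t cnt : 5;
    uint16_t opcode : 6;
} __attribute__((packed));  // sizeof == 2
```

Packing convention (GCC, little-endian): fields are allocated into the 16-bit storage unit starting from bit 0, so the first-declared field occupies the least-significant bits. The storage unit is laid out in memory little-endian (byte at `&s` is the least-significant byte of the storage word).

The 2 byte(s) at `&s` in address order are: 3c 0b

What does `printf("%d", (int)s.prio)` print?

7

[0]=0x3c [1]=0x0b (little-endian) → word 0x0b3c
rsvd:2 @ bit 0 → (0x0b3c>>0)&0x3 = 0x0
prio:3 @ bit 2 → (0x0b3c>>2)&0x7 = 0x7  ←
cnt:5 @ bit 5 → (0x0b3c>>5)&0x1f = 0x19
opcode:6 @ bit 10 → (0x0b3c>>10)&0x3f = 0x2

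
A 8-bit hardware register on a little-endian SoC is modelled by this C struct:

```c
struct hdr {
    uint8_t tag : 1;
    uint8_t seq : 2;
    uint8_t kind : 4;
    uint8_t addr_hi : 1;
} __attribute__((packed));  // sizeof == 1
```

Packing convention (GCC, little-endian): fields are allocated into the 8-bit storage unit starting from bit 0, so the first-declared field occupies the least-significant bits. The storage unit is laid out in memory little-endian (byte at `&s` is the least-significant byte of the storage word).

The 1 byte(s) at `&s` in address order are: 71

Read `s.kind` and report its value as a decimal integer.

[0]=0x71 (little-endian) → word 0x71
tag:1 @ bit 0 → (0x71>>0)&0x1 = 0x1
seq:2 @ bit 1 → (0x71>>1)&0x3 = 0x0
kind:4 @ bit 3 → (0x71>>3)&0xf = 0xe  ←
addr_hi:1 @ bit 7 → (0x71>>7)&0x1 = 0x0

14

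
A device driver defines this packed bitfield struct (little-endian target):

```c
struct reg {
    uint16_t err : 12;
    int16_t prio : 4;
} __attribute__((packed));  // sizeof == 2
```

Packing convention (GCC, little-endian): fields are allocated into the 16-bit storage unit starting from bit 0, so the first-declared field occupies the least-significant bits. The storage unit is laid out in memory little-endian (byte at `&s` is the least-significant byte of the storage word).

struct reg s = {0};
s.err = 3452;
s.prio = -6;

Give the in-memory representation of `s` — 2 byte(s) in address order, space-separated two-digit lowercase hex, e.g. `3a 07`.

err (12b) val=3452 bits=0xd7c at bit 0: 0x0d7c
prio (4b) val=-6 bits=0xa at bit 12: 0xad7c
word = 0xad7c → little-endian bytes:
  [0]=0x7c  [1]=0xad

7c ad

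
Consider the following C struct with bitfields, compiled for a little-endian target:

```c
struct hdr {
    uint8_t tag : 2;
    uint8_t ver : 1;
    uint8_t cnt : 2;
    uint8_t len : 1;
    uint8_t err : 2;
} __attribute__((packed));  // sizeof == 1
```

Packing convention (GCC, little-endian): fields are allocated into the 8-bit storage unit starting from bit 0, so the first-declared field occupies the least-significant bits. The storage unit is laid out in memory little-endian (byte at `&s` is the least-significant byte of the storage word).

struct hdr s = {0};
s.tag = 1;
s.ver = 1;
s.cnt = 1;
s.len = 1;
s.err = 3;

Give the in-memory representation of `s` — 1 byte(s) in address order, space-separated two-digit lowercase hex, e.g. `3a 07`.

ed

tag (2b) val=1 bits=0x1 at bit 0: 0x01
ver (1b) val=1 bits=0x1 at bit 2: 0x05
cnt (2b) val=1 bits=0x1 at bit 3: 0x0d
len (1b) val=1 bits=0x1 at bit 5: 0x2d
err (2b) val=3 bits=0x3 at bit 6: 0xed
word = 0xed → little-endian bytes:
  [0]=0xed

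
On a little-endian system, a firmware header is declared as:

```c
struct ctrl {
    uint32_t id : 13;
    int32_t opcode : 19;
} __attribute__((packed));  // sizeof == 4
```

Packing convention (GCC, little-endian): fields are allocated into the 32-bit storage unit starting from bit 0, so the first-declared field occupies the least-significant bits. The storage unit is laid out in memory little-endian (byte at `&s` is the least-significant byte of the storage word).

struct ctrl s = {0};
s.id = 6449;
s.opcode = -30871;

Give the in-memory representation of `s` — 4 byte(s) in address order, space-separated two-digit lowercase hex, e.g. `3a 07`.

31 39 ed f0

id:13 = 6449 → 0x1931 << 0 → word 0x00001931
opcode:19 = -30871 → 0x78769 << 13 → word 0xf0ed3931
word = 0xf0ed3931 → little-endian bytes:
  [0]=0x31  [1]=0x39  [2]=0xed  [3]=0xf0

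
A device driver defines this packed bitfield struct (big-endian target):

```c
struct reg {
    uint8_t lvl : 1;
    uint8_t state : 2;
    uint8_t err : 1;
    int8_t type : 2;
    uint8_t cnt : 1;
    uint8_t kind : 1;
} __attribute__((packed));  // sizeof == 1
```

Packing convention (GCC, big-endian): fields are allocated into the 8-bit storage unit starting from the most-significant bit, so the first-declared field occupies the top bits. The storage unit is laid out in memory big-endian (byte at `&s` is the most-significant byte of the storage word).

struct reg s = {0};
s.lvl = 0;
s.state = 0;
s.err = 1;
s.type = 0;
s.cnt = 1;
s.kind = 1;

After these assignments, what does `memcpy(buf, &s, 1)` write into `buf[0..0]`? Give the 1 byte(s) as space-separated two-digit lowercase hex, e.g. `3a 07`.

13

[7+:1] lvl=0 & 0x1 = 0x0; word=0x00
[5+:2] state=0 & 0x3 = 0x0; word=0x00
[4+:1] err=1 & 0x1 = 0x1; word=0x10
[2+:2] type=0 & 0x3 = 0x0; word=0x10
[1+:1] cnt=1 & 0x1 = 0x1; word=0x12
[0+:1] kind=1 & 0x1 = 0x1; word=0x13
word = 0x13 → big-endian bytes:
  [0]=0x13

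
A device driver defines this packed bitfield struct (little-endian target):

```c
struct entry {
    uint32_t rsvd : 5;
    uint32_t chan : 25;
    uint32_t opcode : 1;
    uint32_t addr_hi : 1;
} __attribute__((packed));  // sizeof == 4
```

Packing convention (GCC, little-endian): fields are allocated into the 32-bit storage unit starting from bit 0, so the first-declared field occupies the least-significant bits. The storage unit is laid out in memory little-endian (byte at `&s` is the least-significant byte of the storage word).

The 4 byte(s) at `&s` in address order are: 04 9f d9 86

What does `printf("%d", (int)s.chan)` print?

[0]=0x04 [1]=0x9f [2]=0xd9 [3]=0x86 (little-endian) → word 0x86d99f04
rsvd [0+:5] = (word>>0) & 0x1f = 4
chan [5+:25] = (word>>5) & 0x1ffffff = 3591416  ←
opcode [30+:1] = (word>>30) & 0x1 = 0
addr_hi [31+:1] = (word>>31) & 0x1 = 1

3591416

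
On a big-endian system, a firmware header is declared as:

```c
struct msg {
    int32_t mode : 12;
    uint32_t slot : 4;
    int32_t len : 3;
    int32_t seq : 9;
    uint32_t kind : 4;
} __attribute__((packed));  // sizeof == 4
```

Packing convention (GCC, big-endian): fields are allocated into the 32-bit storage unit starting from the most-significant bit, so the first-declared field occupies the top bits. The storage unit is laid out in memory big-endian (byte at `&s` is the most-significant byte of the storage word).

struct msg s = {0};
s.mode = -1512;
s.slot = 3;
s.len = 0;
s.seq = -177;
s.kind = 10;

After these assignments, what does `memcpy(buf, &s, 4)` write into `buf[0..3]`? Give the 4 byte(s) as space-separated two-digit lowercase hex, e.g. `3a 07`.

a1 83 14 fa

mode:12 = -1512 → 0xa18 << 20 → word 0xa1800000
slot:4 = 3 → 0x3 << 16 → word 0xa1830000
len:3 = 0 → 0x0 << 13 → word 0xa1830000
seq:9 = -177 → 0x14f << 4 → word 0xa18314f0
kind:4 = 10 → 0xa << 0 → word 0xa18314fa
word = 0xa18314fa → big-endian bytes:
  [0]=0xa1  [1]=0x83  [2]=0x14  [3]=0xfa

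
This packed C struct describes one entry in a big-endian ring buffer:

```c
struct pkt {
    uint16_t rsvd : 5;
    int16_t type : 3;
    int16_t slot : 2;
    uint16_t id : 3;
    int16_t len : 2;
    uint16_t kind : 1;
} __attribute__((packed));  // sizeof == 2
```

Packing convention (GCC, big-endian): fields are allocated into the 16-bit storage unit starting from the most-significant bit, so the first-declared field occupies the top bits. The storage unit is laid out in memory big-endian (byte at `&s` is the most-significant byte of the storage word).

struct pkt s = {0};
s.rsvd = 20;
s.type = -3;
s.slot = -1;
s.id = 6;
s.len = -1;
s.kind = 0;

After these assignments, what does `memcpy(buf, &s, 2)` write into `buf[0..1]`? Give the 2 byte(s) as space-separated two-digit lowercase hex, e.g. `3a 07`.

a5 f6

rsvd (5b) val=20 bits=0x14 at bit 11: 0xa000
type (3b) val=-3 bits=0x5 at bit 8: 0xa500
slot (2b) val=-1 bits=0x3 at bit 6: 0xa5c0
id (3b) val=6 bits=0x6 at bit 3: 0xa5f0
len (2b) val=-1 bits=0x3 at bit 1: 0xa5f6
kind (1b) val=0 bits=0x0 at bit 0: 0xa5f6
word = 0xa5f6 → big-endian bytes:
  [0]=0xa5  [1]=0xf6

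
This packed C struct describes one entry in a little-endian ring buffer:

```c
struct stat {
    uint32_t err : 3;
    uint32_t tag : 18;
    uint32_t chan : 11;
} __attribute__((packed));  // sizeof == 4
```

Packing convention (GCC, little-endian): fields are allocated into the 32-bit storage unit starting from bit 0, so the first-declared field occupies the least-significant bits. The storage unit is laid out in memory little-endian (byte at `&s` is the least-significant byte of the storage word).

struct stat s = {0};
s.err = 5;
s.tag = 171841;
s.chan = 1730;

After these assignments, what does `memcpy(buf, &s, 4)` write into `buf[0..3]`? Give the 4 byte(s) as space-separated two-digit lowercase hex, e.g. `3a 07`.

0d fa 54 d8

[0+:3] err=5 & 0x7 = 0x5; word=0x00000005
[3+:18] tag=171841 & 0x3ffff = 0x29f41; word=0x0014fa0d
[21+:11] chan=1730 & 0x7ff = 0x6c2; word=0xd854fa0d
word = 0xd854fa0d → little-endian bytes:
  [0]=0x0d  [1]=0xfa  [2]=0x54  [3]=0xd8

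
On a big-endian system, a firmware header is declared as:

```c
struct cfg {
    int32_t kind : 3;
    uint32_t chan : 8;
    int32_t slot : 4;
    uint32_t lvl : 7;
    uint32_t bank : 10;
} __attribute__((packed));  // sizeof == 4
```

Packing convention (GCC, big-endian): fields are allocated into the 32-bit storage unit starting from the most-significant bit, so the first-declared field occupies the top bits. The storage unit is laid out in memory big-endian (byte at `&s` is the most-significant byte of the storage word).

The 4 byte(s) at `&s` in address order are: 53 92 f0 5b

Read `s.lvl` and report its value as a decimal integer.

[0]=0x53 [1]=0x92 [2]=0xf0 [3]=0x5b (big-endian) → word 0x5392f05b
kind [29+:3] = (word>>29) & 0x7 = 2
chan [21+:8] = (word>>21) & 0xff = 156
slot [17+:4] = (word>>17) & 0xf = 9
lvl [10+:7] = (word>>10) & 0x7f = 60  ←
bank [0+:10] = (word>>0) & 0x3ff = 91

60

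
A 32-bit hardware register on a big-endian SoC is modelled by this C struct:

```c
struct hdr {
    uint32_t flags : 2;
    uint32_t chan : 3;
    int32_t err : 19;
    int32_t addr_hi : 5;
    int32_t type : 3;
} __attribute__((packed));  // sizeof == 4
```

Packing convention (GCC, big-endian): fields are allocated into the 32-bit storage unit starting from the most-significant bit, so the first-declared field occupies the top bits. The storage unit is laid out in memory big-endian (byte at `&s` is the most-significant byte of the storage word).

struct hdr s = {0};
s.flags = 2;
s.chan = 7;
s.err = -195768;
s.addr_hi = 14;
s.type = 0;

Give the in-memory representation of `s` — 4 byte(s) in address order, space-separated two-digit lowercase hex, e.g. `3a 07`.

bd 03 48 70

flags (2b) val=2 bits=0x2 at bit 30: 0x80000000
chan (3b) val=7 bits=0x7 at bit 27: 0xb8000000
err (19b) val=-195768 bits=0x50348 at bit 8: 0xbd034800
addr_hi (5b) val=14 bits=0xe at bit 3: 0xbd034870
type (3b) val=0 bits=0x0 at bit 0: 0xbd034870
word = 0xbd034870 → big-endian bytes:
  [0]=0xbd  [1]=0x03  [2]=0x48  [3]=0x70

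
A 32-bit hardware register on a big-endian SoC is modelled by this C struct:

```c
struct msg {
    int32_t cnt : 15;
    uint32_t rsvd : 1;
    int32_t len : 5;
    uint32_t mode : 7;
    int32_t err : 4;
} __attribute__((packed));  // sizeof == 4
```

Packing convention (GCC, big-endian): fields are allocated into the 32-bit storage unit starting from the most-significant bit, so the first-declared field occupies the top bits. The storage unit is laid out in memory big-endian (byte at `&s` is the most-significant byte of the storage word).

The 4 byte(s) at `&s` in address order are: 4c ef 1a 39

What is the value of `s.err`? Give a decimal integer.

-7

[0]=0x4c [1]=0xef [2]=0x1a [3]=0x39 (big-endian) → word 0x4cef1a39
cnt [17+:15] = (word>>17) & 0x7fff = 9847
rsvd [16+:1] = (word>>16) & 0x1 = 1
len [11+:5] = (word>>11) & 0x1f = 3
mode [4+:7] = (word>>4) & 0x7f = 35
err [0+:4] = (word>>0) & 0xf = 9  ←
err signed 4b, MSB=1: 9 - 16 = -7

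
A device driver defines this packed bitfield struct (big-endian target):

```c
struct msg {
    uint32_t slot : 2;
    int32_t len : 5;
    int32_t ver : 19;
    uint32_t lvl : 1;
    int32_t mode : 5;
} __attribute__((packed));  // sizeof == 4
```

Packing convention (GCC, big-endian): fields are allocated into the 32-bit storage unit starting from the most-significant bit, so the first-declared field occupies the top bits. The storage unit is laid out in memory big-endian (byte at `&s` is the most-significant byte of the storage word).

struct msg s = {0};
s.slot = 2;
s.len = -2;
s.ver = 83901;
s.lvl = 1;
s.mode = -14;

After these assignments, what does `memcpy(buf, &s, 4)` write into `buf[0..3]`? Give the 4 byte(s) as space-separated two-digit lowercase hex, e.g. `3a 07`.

[30+:2] slot=2 & 0x3 = 0x2; word=0x80000000
[25+:5] len=-2 & 0x1f = 0x1e; word=0xbc000000
[6+:19] ver=83901 & 0x7ffff = 0x147bd; word=0xbc51ef40
[5+:1] lvl=1 & 0x1 = 0x1; word=0xbc51ef60
[0+:5] mode=-14 & 0x1f = 0x12; word=0xbc51ef72
word = 0xbc51ef72 → big-endian bytes:
  [0]=0xbc  [1]=0x51  [2]=0xef  [3]=0x72

bc 51 ef 72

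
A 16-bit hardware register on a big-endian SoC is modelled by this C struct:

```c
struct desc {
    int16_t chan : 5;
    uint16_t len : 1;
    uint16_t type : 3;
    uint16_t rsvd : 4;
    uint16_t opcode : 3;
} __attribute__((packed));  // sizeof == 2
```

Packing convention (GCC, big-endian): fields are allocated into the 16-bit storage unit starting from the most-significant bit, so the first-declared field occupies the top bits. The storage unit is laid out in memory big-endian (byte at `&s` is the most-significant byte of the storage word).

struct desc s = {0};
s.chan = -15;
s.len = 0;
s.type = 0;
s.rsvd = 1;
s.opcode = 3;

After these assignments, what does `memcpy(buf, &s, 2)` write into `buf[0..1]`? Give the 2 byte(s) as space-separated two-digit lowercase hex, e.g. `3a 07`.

chan:5 = -15 → 0x11 << 11 → word 0x8800
len:1 = 0 → 0x0 << 10 → word 0x8800
type:3 = 0 → 0x0 << 7 → word 0x8800
rsvd:4 = 1 → 0x1 << 3 → word 0x8808
opcode:3 = 3 → 0x3 << 0 → word 0x880b
word = 0x880b → big-endian bytes:
  [0]=0x88  [1]=0x0b

88 0b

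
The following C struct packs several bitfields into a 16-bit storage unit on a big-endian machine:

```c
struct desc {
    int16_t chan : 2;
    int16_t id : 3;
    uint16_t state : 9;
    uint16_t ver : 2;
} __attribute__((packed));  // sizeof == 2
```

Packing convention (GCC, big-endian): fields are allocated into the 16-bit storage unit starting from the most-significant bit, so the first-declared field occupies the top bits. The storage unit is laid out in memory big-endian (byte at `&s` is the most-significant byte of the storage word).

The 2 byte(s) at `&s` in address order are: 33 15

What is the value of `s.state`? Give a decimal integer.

[0]=0x33 [1]=0x15 (big-endian) → word 0x3315
chan:2 @ bit 14 → (0x3315>>14)&0x3 = 0x0
id:3 @ bit 11 → (0x3315>>11)&0x7 = 0x6
state:9 @ bit 2 → (0x3315>>2)&0x1ff = 0xc5  ←
ver:2 @ bit 0 → (0x3315>>0)&0x3 = 0x1

197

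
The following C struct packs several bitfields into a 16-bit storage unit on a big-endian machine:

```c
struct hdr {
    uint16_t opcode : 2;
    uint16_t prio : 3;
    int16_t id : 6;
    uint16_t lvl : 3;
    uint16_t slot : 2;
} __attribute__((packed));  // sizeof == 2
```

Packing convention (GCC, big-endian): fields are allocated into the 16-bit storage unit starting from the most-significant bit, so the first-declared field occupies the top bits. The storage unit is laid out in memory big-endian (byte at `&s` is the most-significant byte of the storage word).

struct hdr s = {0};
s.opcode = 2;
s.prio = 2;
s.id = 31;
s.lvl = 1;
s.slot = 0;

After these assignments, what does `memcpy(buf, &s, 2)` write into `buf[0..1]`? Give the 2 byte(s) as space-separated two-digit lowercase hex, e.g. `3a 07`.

93 e4

opcode:2 = 2 → 0x2 << 14 → word 0x8000
prio:3 = 2 → 0x2 << 11 → word 0x9000
id:6 = 31 → 0x1f << 5 → word 0x93e0
lvl:3 = 1 → 0x1 << 2 → word 0x93e4
slot:2 = 0 → 0x0 << 0 → word 0x93e4
word = 0x93e4 → big-endian bytes:
  [0]=0x93  [1]=0xe4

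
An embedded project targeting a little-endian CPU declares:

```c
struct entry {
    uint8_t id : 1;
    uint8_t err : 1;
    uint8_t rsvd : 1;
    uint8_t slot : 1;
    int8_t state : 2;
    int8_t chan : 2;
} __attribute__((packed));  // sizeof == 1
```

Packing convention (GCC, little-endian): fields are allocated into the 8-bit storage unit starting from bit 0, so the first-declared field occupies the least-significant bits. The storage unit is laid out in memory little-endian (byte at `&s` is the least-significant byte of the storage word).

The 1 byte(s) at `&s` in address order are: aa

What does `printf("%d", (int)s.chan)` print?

[0]=0xaa (little-endian) → word 0xaa
id [0+:1] = (word>>0) & 0x1 = 0
err [1+:1] = (word>>1) & 0x1 = 1
rsvd [2+:1] = (word>>2) & 0x1 = 0
slot [3+:1] = (word>>3) & 0x1 = 1
state [4+:2] = (word>>4) & 0x3 = 2
chan [6+:2] = (word>>6) & 0x3 = 2  ←
chan signed 2b, MSB=1: 2 - 4 = -2

-2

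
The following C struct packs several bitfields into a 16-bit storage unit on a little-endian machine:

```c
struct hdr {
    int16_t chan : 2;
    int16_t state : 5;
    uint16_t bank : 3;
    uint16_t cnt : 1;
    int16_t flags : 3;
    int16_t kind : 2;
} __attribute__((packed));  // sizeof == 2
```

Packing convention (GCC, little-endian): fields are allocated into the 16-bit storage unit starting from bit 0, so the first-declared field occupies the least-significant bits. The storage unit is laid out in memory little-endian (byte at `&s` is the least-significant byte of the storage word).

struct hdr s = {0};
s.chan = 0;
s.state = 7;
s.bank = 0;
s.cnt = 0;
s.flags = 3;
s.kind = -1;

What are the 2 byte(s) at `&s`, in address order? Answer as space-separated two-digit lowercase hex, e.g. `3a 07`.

[0+:2] chan=0 & 0x3 = 0x0; word=0x0000
[2+:5] state=7 & 0x1f = 0x7; word=0x001c
[7+:3] bank=0 & 0x7 = 0x0; word=0x001c
[10+:1] cnt=0 & 0x1 = 0x0; word=0x001c
[11+:3] flags=3 & 0x7 = 0x3; word=0x181c
[14+:2] kind=-1 & 0x3 = 0x3; word=0xd81c
word = 0xd81c → little-endian bytes:
  [0]=0x1c  [1]=0xd8

1c d8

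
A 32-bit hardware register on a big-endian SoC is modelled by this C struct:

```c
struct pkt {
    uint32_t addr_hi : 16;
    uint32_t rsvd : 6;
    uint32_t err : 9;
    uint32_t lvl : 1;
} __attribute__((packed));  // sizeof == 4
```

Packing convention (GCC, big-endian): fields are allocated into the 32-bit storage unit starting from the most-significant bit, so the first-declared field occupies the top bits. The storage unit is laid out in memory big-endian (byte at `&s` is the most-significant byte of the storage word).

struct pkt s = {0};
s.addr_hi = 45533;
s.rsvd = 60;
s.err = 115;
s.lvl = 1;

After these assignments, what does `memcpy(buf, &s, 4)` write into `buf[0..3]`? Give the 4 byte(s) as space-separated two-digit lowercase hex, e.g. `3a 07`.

addr_hi (16b) val=45533 bits=0xb1dd at bit 16: 0xb1dd0000
rsvd (6b) val=60 bits=0x3c at bit 10: 0xb1ddf000
err (9b) val=115 bits=0x73 at bit 1: 0xb1ddf0e6
lvl (1b) val=1 bits=0x1 at bit 0: 0xb1ddf0e7
word = 0xb1ddf0e7 → big-endian bytes:
  [0]=0xb1  [1]=0xdd  [2]=0xf0  [3]=0xe7

b1 dd f0 e7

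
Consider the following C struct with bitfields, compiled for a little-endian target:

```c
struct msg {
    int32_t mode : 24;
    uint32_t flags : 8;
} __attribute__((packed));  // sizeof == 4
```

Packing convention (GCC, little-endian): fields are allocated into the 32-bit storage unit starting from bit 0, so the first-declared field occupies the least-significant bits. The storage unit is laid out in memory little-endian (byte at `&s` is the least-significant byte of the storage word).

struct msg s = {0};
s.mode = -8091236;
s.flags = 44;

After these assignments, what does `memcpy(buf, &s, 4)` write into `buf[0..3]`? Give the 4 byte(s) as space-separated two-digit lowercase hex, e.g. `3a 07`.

mode (24b) val=-8091236 bits=0x84899c at bit 0: 0x0084899c
flags (8b) val=44 bits=0x2c at bit 24: 0x2c84899c
word = 0x2c84899c → little-endian bytes:
  [0]=0x9c  [1]=0x89  [2]=0x84  [3]=0x2c

9c 89 84 2c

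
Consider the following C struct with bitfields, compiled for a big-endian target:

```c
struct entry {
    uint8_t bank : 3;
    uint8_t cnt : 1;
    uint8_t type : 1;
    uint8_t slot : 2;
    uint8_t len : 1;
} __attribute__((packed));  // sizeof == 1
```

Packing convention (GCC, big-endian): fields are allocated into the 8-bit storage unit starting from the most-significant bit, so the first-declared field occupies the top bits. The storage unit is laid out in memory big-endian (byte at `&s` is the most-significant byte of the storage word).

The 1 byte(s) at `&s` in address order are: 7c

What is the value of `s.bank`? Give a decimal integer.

3

[0]=0x7c (big-endian) → word 0x7c
bank [5+:3] = (word>>5) & 0x7 = 3  ←
cnt [4+:1] = (word>>4) & 0x1 = 1
type [3+:1] = (word>>3) & 0x1 = 1
slot [1+:2] = (word>>1) & 0x3 = 2
len [0+:1] = (word>>0) & 0x1 = 0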